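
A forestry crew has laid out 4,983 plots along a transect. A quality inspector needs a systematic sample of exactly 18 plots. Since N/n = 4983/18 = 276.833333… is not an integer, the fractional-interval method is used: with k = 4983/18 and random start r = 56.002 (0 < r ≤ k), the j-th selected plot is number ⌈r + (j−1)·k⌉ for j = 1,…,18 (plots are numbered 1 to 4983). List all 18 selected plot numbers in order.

57, 333, 610, 887, 1164, 1441, 1718, 1994, 2271, 2548, 2825, 3102, 3379, 3655, 3932, 4209, 4486, 4763

j=1: r + 0k = 56.002 → ⌈·⌉ = 57
j=2: r + 1k = 332.835333… → ⌈·⌉ = 333
j=3: r + 2k = 609.668666… → ⌈·⌉ = 610
j=4: r + 3k = 886.502 → ⌈·⌉ = 887
j=5: r + 4k = 1163.335333… → ⌈·⌉ = 1164
j=6: r + 5k = 1440.168666… → ⌈·⌉ = 1441
j=7: r + 6k = 1717.002 → ⌈·⌉ = 1718
j=8: r + 7k = 1993.835333… → ⌈·⌉ = 1994
j=9: r + 8k = 2270.668666… → ⌈·⌉ = 2271
j=10: r + 9k = 2547.502 → ⌈·⌉ = 2548
j=11: r + 10k = 2824.335333… → ⌈·⌉ = 2825
j=12: r + 11k = 3101.168666… → ⌈·⌉ = 3102
j=13: r + 12k = 3378.002 → ⌈·⌉ = 3379
j=14: r + 13k = 3654.835333… → ⌈·⌉ = 3655
j=15: r + 14k = 3931.668666… → ⌈·⌉ = 3932
j=16: r + 15k = 4208.502 → ⌈·⌉ = 4209
j=17: r + 16k = 4485.335333… → ⌈·⌉ = 4486
j=18: r + 17k = 4762.168666… → ⌈·⌉ = 4763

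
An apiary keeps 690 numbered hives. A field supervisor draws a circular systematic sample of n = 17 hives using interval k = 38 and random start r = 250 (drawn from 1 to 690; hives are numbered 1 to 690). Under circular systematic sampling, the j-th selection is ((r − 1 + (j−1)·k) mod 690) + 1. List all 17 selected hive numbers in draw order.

Selection 1: 250
Selection 2: 250 + 38 = 288
Selection 3: 288 + 38 = 326
Selection 4: 326 + 38 = 364
Selection 5: 364 + 38 = 402
Selection 6: 402 + 38 = 440
Selection 7: 440 + 38 = 478
Selection 8: 478 + 38 = 516
Selection 9: 516 + 38 = 554
Selection 10: 554 + 38 = 592
Selection 11: 592 + 38 = 630
Selection 12: 630 + 38 = 668
Selection 13: 668 + 38 = 706 → 706 − 690 = 16
Selection 14: 16 + 38 = 54
Selection 15: 54 + 38 = 92
Selection 16: 92 + 38 = 130
Selection 17: 130 + 38 = 168

250, 288, 326, 364, 402, 440, 478, 516, 554, 592, 630, 668, 16, 54, 92, 130, 168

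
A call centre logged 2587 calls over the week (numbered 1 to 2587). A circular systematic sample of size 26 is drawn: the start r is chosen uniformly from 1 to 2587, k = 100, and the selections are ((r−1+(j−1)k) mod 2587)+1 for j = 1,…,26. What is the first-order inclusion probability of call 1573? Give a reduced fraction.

2/199

For each position j, as r ranges over 1…2587 the j-th selection hits every call exactly once, so call 1573 is selected for exactly 26 of the 2587 starts.
Inclusion probability = 26/2587 = 2/199.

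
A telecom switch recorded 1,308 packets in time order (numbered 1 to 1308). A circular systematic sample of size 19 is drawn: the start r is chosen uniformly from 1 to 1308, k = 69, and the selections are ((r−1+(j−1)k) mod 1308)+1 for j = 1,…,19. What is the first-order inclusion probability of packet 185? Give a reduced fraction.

For each position j, as r ranges over 1…1308 the j-th selection hits every packet exactly once, so packet 185 is selected for exactly 19 of the 1308 starts.
Inclusion probability = 19/1308.

19/1308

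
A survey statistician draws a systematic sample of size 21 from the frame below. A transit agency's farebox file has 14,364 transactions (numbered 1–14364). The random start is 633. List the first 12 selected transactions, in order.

633, 1317, 2001, 2685, 3369, 4053, 4737, 5421, 6105, 6789, 7473, 8157

k = N/n = 14364/21 = 684
transaction 1: 633
transaction 2: 633 + 684 = 1317
transaction 3: 1317 + 684 = 2001
transaction 4: 2001 + 684 = 2685
transaction 5: 2685 + 684 = 3369
transaction 6: 3369 + 684 = 4053
transaction 7: 4053 + 684 = 4737
transaction 8: 4737 + 684 = 5421
transaction 9: 5421 + 684 = 6105
transaction 10: 6105 + 684 = 6789
transaction 11: 6789 + 684 = 7473
transaction 12: 7473 + 684 = 8157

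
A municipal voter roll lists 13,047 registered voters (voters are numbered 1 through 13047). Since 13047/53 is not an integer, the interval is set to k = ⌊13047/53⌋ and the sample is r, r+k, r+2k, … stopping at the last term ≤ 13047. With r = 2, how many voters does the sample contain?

k = ⌊13047/53⌋ = 246
Achieved size = ⌊(13047 − 2)/246⌋ + 1 = ⌊13045/246⌋ + 1 = 53 + 1 = 54
(last selection: 2 + 53×246 = 13040 ≤ 13047; next would be 13286 > 13047)

54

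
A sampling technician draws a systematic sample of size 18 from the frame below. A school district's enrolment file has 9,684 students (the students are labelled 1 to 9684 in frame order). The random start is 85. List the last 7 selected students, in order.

6003, 6541, 7079, 7617, 8155, 8693, 9231

k = N/n = 9684/18 = 538
12th selection = 85 + 11×538 = 6003
13th: 6003 + 538 = 6541
14th: 6541 + 538 = 7079
15th: 7079 + 538 = 7617
16th: 7617 + 538 = 8155
17th: 8155 + 538 = 8693
18th: 8693 + 538 = 9231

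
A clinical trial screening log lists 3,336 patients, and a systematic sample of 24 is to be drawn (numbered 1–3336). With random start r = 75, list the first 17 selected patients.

k = N/n = 3336/24 = 139
patient 1: 75
patient 2: 75 + 139 = 214
patient 3: 214 + 139 = 353
patient 4: 353 + 139 = 492
patient 5: 492 + 139 = 631
patient 6: 631 + 139 = 770
patient 7: 770 + 139 = 909
patient 8: 909 + 139 = 1048
patient 9: 1048 + 139 = 1187
patient 10: 1187 + 139 = 1326
patient 11: 1326 + 139 = 1465
patient 12: 1465 + 139 = 1604
patient 13: 1604 + 139 = 1743
patient 14: 1743 + 139 = 1882
patient 15: 1882 + 139 = 2021
patient 16: 2021 + 139 = 2160
patient 17: 2160 + 139 = 2299

75, 214, 353, 492, 631, 770, 909, 1048, 1187, 1326, 1465, 1604, 1743, 1882, 2021, 2160, 2299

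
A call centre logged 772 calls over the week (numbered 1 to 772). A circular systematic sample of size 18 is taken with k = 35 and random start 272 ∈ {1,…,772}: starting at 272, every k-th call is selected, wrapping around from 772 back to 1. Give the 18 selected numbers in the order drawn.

Selection 1: 272
Selection 2: 272 + 35 = 307
Selection 3: 307 + 35 = 342
Selection 4: 342 + 35 = 377
Selection 5: 377 + 35 = 412
Selection 6: 412 + 35 = 447
Selection 7: 447 + 35 = 482
Selection 8: 482 + 35 = 517
Selection 9: 517 + 35 = 552
Selection 10: 552 + 35 = 587
Selection 11: 587 + 35 = 622
Selection 12: 622 + 35 = 657
Selection 13: 657 + 35 = 692
Selection 14: 692 + 35 = 727
Selection 15: 727 + 35 = 762
Selection 16: 762 + 35 = 797 → 797 − 772 = 25
Selection 17: 25 + 35 = 60
Selection 18: 60 + 35 = 95

272, 307, 342, 377, 412, 447, 482, 517, 552, 587, 622, 657, 692, 727, 762, 25, 60, 95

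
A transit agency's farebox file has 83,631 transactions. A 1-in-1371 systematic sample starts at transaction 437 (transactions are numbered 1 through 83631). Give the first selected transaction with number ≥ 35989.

k = 1371
Steps past start: ⌈(35989 − 437)/1371⌉ = ⌈35552/1371⌉ = 26
Selected transaction: 437 + 26×1371 = 36083

36083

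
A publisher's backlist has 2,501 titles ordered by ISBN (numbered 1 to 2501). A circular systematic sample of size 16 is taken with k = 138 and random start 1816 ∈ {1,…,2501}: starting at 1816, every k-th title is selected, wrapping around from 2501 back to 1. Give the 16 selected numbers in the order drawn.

1816, 1954, 2092, 2230, 2368, 5, 143, 281, 419, 557, 695, 833, 971, 1109, 1247, 1385

Selection 1: 1816
Selection 2: 1816 + 138 = 1954
Selection 3: 1954 + 138 = 2092
Selection 4: 2092 + 138 = 2230
Selection 5: 2230 + 138 = 2368
Selection 6: 2368 + 138 = 2506 → 2506 − 2501 = 5
Selection 7: 5 + 138 = 143
Selection 8: 143 + 138 = 281
Selection 9: 281 + 138 = 419
Selection 10: 419 + 138 = 557
Selection 11: 557 + 138 = 695
Selection 12: 695 + 138 = 833
Selection 13: 833 + 138 = 971
Selection 14: 971 + 138 = 1109
Selection 15: 1109 + 138 = 1247
Selection 16: 1247 + 138 = 1385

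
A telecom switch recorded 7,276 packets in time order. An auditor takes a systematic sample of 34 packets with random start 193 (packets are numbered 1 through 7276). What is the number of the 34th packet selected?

7255

k = 7276/34 = 214
34th selection = r + (34−1)·k = 193 + 33×214 = 193 + 7062 = 7255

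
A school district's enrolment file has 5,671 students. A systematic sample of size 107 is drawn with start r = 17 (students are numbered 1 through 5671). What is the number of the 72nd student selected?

k = 5671/107 = 53
72nd selection = r + (72−1)·k = 17 + 71×53 = 17 + 3763 = 3780

3780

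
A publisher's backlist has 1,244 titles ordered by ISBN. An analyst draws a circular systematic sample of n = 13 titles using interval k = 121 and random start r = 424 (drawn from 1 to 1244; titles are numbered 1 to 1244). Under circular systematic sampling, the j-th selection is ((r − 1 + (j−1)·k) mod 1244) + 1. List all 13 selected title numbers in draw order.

424, 545, 666, 787, 908, 1029, 1150, 27, 148, 269, 390, 511, 632

Selection 1: 424
Selection 2: 424 + 121 = 545
Selection 3: 545 + 121 = 666
Selection 4: 666 + 121 = 787
Selection 5: 787 + 121 = 908
Selection 6: 908 + 121 = 1029
Selection 7: 1029 + 121 = 1150
Selection 8: 1150 + 121 = 1271 → 1271 − 1244 = 27
Selection 9: 27 + 121 = 148
Selection 10: 148 + 121 = 269
Selection 11: 269 + 121 = 390
Selection 12: 390 + 121 = 511
Selection 13: 511 + 121 = 632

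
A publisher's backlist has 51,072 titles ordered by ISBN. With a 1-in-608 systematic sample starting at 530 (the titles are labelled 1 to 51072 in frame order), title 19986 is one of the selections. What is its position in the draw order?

33

k = 608
position = (19986 − 530)/608 + 1 = 19456/608 + 1 = 32 + 1 = 33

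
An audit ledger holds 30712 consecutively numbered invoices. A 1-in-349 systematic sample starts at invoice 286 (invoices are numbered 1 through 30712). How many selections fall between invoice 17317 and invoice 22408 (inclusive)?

15

k = 349
First selection ≥ 17317: 286 + ⌈(17317−286)/349⌉·349 = 286 + 49×349 = 17387
Last selection ≤ 22408: 286 + ⌊(22408−286)/349⌋·349 = 286 + 63×349 = 22273
Count = 63 − 49 + 1 = 15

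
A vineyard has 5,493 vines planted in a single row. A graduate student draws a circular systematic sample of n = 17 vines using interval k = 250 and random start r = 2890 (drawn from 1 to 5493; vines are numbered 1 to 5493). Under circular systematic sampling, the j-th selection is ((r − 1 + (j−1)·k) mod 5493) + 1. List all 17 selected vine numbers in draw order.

2890, 3140, 3390, 3640, 3890, 4140, 4390, 4640, 4890, 5140, 5390, 147, 397, 647, 897, 1147, 1397

Selection 1: 2890
Selection 2: 2890 + 250 = 3140
Selection 3: 3140 + 250 = 3390
Selection 4: 3390 + 250 = 3640
Selection 5: 3640 + 250 = 3890
Selection 6: 3890 + 250 = 4140
Selection 7: 4140 + 250 = 4390
Selection 8: 4390 + 250 = 4640
Selection 9: 4640 + 250 = 4890
Selection 10: 4890 + 250 = 5140
Selection 11: 5140 + 250 = 5390
Selection 12: 5390 + 250 = 5640 → 5640 − 5493 = 147
Selection 13: 147 + 250 = 397
Selection 14: 397 + 250 = 647
Selection 15: 647 + 250 = 897
Selection 16: 897 + 250 = 1147
Selection 17: 1147 + 250 = 1397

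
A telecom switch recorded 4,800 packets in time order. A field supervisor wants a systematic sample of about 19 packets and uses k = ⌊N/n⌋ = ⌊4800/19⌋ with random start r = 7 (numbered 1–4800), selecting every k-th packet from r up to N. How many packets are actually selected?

20

k = ⌊4800/19⌋ = 252
Achieved size = ⌊(4800 − 7)/252⌋ + 1 = ⌊4793/252⌋ + 1 = 19 + 1 = 20
(last selection: 7 + 19×252 = 4795 ≤ 4800; next would be 5047 > 4800)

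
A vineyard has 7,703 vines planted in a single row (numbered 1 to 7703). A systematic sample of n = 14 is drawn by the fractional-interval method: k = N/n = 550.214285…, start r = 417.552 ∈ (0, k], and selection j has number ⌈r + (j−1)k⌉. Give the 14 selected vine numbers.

j=1: r + 0k = 417.552 → ⌈·⌉ = 418
j=2: r + 1k = 967.766285… → ⌈·⌉ = 968
j=3: r + 2k = 1517.980571… → ⌈·⌉ = 1518
j=4: r + 3k = 2068.194857… → ⌈·⌉ = 2069
j=5: r + 4k = 2618.409142… → ⌈·⌉ = 2619
j=6: r + 5k = 3168.623428… → ⌈·⌉ = 3169
j=7: r + 6k = 3718.837714… → ⌈·⌉ = 3719
j=8: r + 7k = 4269.052 → ⌈·⌉ = 4270
j=9: r + 8k = 4819.266285… → ⌈·⌉ = 4820
j=10: r + 9k = 5369.480571… → ⌈·⌉ = 5370
j=11: r + 10k = 5919.694857… → ⌈·⌉ = 5920
j=12: r + 11k = 6469.909142… → ⌈·⌉ = 6470
j=13: r + 12k = 7020.123428… → ⌈·⌉ = 7021
j=14: r + 13k = 7570.337714… → ⌈·⌉ = 7571

418, 968, 1518, 2069, 2619, 3169, 3719, 4270, 4820, 5370, 5920, 6470, 7021, 7571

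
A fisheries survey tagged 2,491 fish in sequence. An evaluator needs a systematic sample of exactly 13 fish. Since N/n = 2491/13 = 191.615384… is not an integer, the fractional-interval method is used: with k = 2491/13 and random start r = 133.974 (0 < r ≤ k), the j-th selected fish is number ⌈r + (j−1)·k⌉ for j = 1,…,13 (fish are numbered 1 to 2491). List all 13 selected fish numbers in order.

134, 326, 518, 709, 901, 1093, 1284, 1476, 1667, 1859, 2051, 2242, 2434

j=1: r + 0k = 133.974 → ⌈·⌉ = 134
j=2: r + 1k = 325.589384… → ⌈·⌉ = 326
j=3: r + 2k = 517.204769… → ⌈·⌉ = 518
j=4: r + 3k = 708.820153… → ⌈·⌉ = 709
j=5: r + 4k = 900.435538… → ⌈·⌉ = 901
j=6: r + 5k = 1092.050923… → ⌈·⌉ = 1093
j=7: r + 6k = 1283.666307… → ⌈·⌉ = 1284
j=8: r + 7k = 1475.281692… → ⌈·⌉ = 1476
j=9: r + 8k = 1666.897076… → ⌈·⌉ = 1667
j=10: r + 9k = 1858.512461… → ⌈·⌉ = 1859
j=11: r + 10k = 2050.127846… → ⌈·⌉ = 2051
j=12: r + 11k = 2241.743230… → ⌈·⌉ = 2242
j=13: r + 12k = 2433.358615… → ⌈·⌉ = 2434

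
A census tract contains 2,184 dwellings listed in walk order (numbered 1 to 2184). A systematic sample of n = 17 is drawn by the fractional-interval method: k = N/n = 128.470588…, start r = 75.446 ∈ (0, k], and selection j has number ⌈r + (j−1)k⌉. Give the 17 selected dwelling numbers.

76, 204, 333, 461, 590, 718, 847, 975, 1104, 1232, 1361, 1489, 1618, 1746, 1875, 2003, 2131

j=1: r + 0k = 75.446 → ⌈·⌉ = 76
j=2: r + 1k = 203.916588… → ⌈·⌉ = 204
j=3: r + 2k = 332.387176… → ⌈·⌉ = 333
j=4: r + 3k = 460.857764… → ⌈·⌉ = 461
j=5: r + 4k = 589.328352… → ⌈·⌉ = 590
j=6: r + 5k = 717.798941… → ⌈·⌉ = 718
j=7: r + 6k = 846.269529… → ⌈·⌉ = 847
j=8: r + 7k = 974.740117… → ⌈·⌉ = 975
j=9: r + 8k = 1103.210705… → ⌈·⌉ = 1104
j=10: r + 9k = 1231.681294… → ⌈·⌉ = 1232
j=11: r + 10k = 1360.151882… → ⌈·⌉ = 1361
j=12: r + 11k = 1488.622470… → ⌈·⌉ = 1489
j=13: r + 12k = 1617.093058… → ⌈·⌉ = 1618
j=14: r + 13k = 1745.563647… → ⌈·⌉ = 1746
j=15: r + 14k = 1874.034235… → ⌈·⌉ = 1875
j=16: r + 15k = 2002.504823… → ⌈·⌉ = 2003
j=17: r + 16k = 2130.975411… → ⌈·⌉ = 2131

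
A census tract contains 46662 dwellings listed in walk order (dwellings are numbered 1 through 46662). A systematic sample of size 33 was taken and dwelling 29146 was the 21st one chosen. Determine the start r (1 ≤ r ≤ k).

k = 46662/33 = 1414
r = 29146 − (21−1)×1414 = 29146 − 28280 = 866

866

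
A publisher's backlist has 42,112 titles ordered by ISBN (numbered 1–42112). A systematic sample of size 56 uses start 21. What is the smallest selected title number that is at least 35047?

35365

k = 42112/56 = 752
Steps past start: ⌈(35047 − 21)/752⌉ = ⌈35026/752⌉ = 47
Selected title: 21 + 47×752 = 35365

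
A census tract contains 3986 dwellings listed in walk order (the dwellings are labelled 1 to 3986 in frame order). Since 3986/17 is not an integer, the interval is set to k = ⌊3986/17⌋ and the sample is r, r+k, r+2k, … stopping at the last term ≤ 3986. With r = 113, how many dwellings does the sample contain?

k = ⌊3986/17⌋ = 234
Achieved size = ⌊(3986 − 113)/234⌋ + 1 = ⌊3873/234⌋ + 1 = 16 + 1 = 17
(last selection: 113 + 16×234 = 3857 ≤ 3986; next would be 4091 > 3986)

17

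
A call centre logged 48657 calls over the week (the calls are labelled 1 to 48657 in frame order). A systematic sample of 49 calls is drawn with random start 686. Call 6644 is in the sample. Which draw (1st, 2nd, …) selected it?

7

k = 48657/49 = 993
position = (6644 − 686)/993 + 1 = 5958/993 + 1 = 6 + 1 = 7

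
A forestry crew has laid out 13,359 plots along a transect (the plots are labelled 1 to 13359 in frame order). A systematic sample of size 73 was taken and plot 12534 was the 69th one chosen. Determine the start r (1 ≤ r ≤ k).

90

k = 13359/73 = 183
r = 12534 − (69−1)×183 = 12534 − 12444 = 90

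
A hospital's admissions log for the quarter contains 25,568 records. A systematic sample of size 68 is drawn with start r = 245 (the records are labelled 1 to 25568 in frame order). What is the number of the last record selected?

k = 25568/68 = 376
68th selection = r + (68−1)·k = 245 + 67×376 = 245 + 25192 = 25437

25437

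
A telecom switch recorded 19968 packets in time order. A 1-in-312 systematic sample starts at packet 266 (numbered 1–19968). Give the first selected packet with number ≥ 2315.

2450

k = 312
Steps past start: ⌈(2315 − 266)/312⌉ = ⌈2049/312⌉ = 7
Selected packet: 266 + 7×312 = 2450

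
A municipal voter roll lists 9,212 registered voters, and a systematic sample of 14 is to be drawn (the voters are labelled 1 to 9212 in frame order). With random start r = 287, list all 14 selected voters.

k = N/n = 9212/14 = 658
voter 1: 287
voter 2: 287 + 658 = 945
voter 3: 945 + 658 = 1603
voter 4: 1603 + 658 = 2261
voter 5: 2261 + 658 = 2919
voter 6: 2919 + 658 = 3577
voter 7: 3577 + 658 = 4235
voter 8: 4235 + 658 = 4893
voter 9: 4893 + 658 = 5551
voter 10: 5551 + 658 = 6209
voter 11: 6209 + 658 = 6867
voter 12: 6867 + 658 = 7525
voter 13: 7525 + 658 = 8183
voter 14: 8183 + 658 = 8841

287, 945, 1603, 2261, 2919, 3577, 4235, 4893, 5551, 6209, 6867, 7525, 8183, 8841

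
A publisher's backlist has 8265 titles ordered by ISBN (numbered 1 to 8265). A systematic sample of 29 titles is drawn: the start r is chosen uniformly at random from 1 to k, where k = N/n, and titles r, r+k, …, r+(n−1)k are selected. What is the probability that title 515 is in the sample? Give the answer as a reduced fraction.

k = 8265/29 = 285.
Title 515 is selected iff r ≡ 515 (mod 285); exactly one such r in {1,…,285}.
Inclusion probability = 1/285.

1/285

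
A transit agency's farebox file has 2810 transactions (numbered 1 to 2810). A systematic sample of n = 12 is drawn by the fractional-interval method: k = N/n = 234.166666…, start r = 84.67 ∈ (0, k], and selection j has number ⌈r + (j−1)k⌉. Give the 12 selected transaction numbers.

j=1: r + 0k = 84.67 → ⌈·⌉ = 85
j=2: r + 1k = 318.836666… → ⌈·⌉ = 319
j=3: r + 2k = 553.003333… → ⌈·⌉ = 554
j=4: r + 3k = 787.17 → ⌈·⌉ = 788
j=5: r + 4k = 1021.336666… → ⌈·⌉ = 1022
j=6: r + 5k = 1255.503333… → ⌈·⌉ = 1256
j=7: r + 6k = 1489.67 → ⌈·⌉ = 1490
j=8: r + 7k = 1723.836666… → ⌈·⌉ = 1724
j=9: r + 8k = 1958.003333… → ⌈·⌉ = 1959
j=10: r + 9k = 2192.17 → ⌈·⌉ = 2193
j=11: r + 10k = 2426.336666… → ⌈·⌉ = 2427
j=12: r + 11k = 2660.503333… → ⌈·⌉ = 2661

85, 319, 554, 788, 1022, 1256, 1490, 1724, 1959, 2193, 2427, 2661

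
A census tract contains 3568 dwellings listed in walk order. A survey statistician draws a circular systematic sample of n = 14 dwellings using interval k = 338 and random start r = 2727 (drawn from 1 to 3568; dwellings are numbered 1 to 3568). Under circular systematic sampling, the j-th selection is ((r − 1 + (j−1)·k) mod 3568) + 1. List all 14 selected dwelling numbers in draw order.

Selection 1: 2727
Selection 2: 2727 + 338 = 3065
Selection 3: 3065 + 338 = 3403
Selection 4: 3403 + 338 = 3741 → 3741 − 3568 = 173
Selection 5: 173 + 338 = 511
Selection 6: 511 + 338 = 849
Selection 7: 849 + 338 = 1187
Selection 8: 1187 + 338 = 1525
Selection 9: 1525 + 338 = 1863
Selection 10: 1863 + 338 = 2201
Selection 11: 2201 + 338 = 2539
Selection 12: 2539 + 338 = 2877
Selection 13: 2877 + 338 = 3215
Selection 14: 3215 + 338 = 3553

2727, 3065, 3403, 173, 511, 849, 1187, 1525, 1863, 2201, 2539, 2877, 3215, 3553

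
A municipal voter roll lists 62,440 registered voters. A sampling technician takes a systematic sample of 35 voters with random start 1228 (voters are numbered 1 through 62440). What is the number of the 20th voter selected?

35124

k = 62440/35 = 1784
20th selection = r + (20−1)·k = 1228 + 19×1784 = 1228 + 33896 = 35124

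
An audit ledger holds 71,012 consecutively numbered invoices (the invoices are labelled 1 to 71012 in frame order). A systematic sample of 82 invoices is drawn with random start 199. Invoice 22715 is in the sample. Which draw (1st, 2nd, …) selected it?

27

k = 71012/82 = 866
position = (22715 − 199)/866 + 1 = 22516/866 + 1 = 26 + 1 = 27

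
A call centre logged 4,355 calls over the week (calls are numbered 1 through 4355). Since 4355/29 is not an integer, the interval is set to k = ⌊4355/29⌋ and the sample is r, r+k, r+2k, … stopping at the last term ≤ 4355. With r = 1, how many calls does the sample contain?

30

k = ⌊4355/29⌋ = 150
Achieved size = ⌊(4355 − 1)/150⌋ + 1 = ⌊4354/150⌋ + 1 = 29 + 1 = 30
(last selection: 1 + 29×150 = 4351 ≤ 4355; next would be 4501 > 4355)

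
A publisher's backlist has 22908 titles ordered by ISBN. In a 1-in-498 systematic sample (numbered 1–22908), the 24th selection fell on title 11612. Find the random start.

k = 498
r = 11612 − (24−1)×498 = 11612 − 11454 = 158

158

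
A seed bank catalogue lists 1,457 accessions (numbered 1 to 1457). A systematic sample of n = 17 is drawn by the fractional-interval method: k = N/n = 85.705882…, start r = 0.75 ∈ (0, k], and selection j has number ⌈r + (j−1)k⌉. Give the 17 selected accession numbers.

j=1: r + 0k = 0.75 → ⌈·⌉ = 1
j=2: r + 1k = 86.455882… → ⌈·⌉ = 87
j=3: r + 2k = 172.161764… → ⌈·⌉ = 173
j=4: r + 3k = 257.867647… → ⌈·⌉ = 258
j=5: r + 4k = 343.573529… → ⌈·⌉ = 344
j=6: r + 5k = 429.279411… → ⌈·⌉ = 430
j=7: r + 6k = 514.985294… → ⌈·⌉ = 515
j=8: r + 7k = 600.691176… → ⌈·⌉ = 601
j=9: r + 8k = 686.397058… → ⌈·⌉ = 687
j=10: r + 9k = 772.102941… → ⌈·⌉ = 773
j=11: r + 10k = 857.808823… → ⌈·⌉ = 858
j=12: r + 11k = 943.514705… → ⌈·⌉ = 944
j=13: r + 12k = 1029.220588… → ⌈·⌉ = 1030
j=14: r + 13k = 1114.926470… → ⌈·⌉ = 1115
j=15: r + 14k = 1200.632352… → ⌈·⌉ = 1201
j=16: r + 15k = 1286.338235… → ⌈·⌉ = 1287
j=17: r + 16k = 1372.044117… → ⌈·⌉ = 1373

1, 87, 173, 258, 344, 430, 515, 601, 687, 773, 858, 944, 1030, 1115, 1201, 1287, 1373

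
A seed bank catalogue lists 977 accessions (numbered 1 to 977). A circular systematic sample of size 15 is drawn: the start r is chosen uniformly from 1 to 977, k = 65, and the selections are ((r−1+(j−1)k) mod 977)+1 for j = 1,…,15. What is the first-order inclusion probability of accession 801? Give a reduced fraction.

For each position j, as r ranges over 1…977 the j-th selection hits every accession exactly once, so accession 801 is selected for exactly 15 of the 977 starts.
Inclusion probability = 15/977.

15/977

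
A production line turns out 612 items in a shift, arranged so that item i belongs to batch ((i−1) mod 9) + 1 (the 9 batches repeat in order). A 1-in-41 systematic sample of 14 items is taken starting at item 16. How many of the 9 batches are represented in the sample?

9

Consecutive selections differ by k = 41, so their batch numbers differ by 41 mod 9 = 5.
gcd(41, 9) = 1, so the sample visits 9/1 = 9 distinct residues mod 9.
Start 16 is batch 7; the batches hit are 1, 2, 3, 4, 5, 6, 7, 8, 9.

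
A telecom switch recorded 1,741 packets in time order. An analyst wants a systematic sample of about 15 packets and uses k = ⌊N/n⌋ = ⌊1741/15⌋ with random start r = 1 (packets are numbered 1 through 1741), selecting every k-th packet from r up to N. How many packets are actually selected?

16

k = ⌊1741/15⌋ = 116
Achieved size = ⌊(1741 − 1)/116⌋ + 1 = ⌊1740/116⌋ + 1 = 15 + 1 = 16
(last selection: 1 + 15×116 = 1741 ≤ 1741; next would be 1857 > 1741)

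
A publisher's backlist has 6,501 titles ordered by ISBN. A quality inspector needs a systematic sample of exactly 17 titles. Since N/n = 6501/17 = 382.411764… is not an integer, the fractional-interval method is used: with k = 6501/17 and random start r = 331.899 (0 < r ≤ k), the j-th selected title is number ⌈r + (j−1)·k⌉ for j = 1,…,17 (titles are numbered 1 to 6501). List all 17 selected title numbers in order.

j=1: r + 0k = 331.899 → ⌈·⌉ = 332
j=2: r + 1k = 714.310764… → ⌈·⌉ = 715
j=3: r + 2k = 1096.722529… → ⌈·⌉ = 1097
j=4: r + 3k = 1479.134294… → ⌈·⌉ = 1480
j=5: r + 4k = 1861.546058… → ⌈·⌉ = 1862
j=6: r + 5k = 2243.957823… → ⌈·⌉ = 2244
j=7: r + 6k = 2626.369588… → ⌈·⌉ = 2627
j=8: r + 7k = 3008.781352… → ⌈·⌉ = 3009
j=9: r + 8k = 3391.193117… → ⌈·⌉ = 3392
j=10: r + 9k = 3773.604882… → ⌈·⌉ = 3774
j=11: r + 10k = 4156.016647… → ⌈·⌉ = 4157
j=12: r + 11k = 4538.428411… → ⌈·⌉ = 4539
j=13: r + 12k = 4920.840176… → ⌈·⌉ = 4921
j=14: r + 13k = 5303.251941… → ⌈·⌉ = 5304
j=15: r + 14k = 5685.663705… → ⌈·⌉ = 5686
j=16: r + 15k = 6068.075470… → ⌈·⌉ = 6069
j=17: r + 16k = 6450.487235… → ⌈·⌉ = 6451

332, 715, 1097, 1480, 1862, 2244, 2627, 3009, 3392, 3774, 4157, 4539, 4921, 5304, 5686, 6069, 6451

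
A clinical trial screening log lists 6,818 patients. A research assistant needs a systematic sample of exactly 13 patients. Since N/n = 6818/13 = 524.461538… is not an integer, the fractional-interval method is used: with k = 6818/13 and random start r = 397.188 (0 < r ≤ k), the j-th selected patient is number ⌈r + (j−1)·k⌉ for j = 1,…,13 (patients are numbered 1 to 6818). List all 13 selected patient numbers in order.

398, 922, 1447, 1971, 2496, 3020, 3544, 4069, 4593, 5118, 5642, 6167, 6691

j=1: r + 0k = 397.188 → ⌈·⌉ = 398
j=2: r + 1k = 921.649538… → ⌈·⌉ = 922
j=3: r + 2k = 1446.111076… → ⌈·⌉ = 1447
j=4: r + 3k = 1970.572615… → ⌈·⌉ = 1971
j=5: r + 4k = 2495.034153… → ⌈·⌉ = 2496
j=6: r + 5k = 3019.495692… → ⌈·⌉ = 3020
j=7: r + 6k = 3543.957230… → ⌈·⌉ = 3544
j=8: r + 7k = 4068.418769… → ⌈·⌉ = 4069
j=9: r + 8k = 4592.880307… → ⌈·⌉ = 4593
j=10: r + 9k = 5117.341846… → ⌈·⌉ = 5118
j=11: r + 10k = 5641.803384… → ⌈·⌉ = 5642
j=12: r + 11k = 6166.264923… → ⌈·⌉ = 6167
j=13: r + 12k = 6690.726461… → ⌈·⌉ = 6691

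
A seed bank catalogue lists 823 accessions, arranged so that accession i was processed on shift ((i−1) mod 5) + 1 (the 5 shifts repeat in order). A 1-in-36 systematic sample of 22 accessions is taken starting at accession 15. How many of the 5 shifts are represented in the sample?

5

Consecutive selections differ by k = 36, so their shift numbers differ by 36 mod 5 = 1.
gcd(36, 5) = 1, so the sample visits 5/1 = 5 distinct residues mod 5.
Start 15 is shift 5; the shifts hit are 1, 2, 3, 4, 5.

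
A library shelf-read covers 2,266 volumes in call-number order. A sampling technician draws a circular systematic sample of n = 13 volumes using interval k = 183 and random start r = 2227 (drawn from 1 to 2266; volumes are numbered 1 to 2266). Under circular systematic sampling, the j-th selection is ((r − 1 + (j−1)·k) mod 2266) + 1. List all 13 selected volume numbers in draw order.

2227, 144, 327, 510, 693, 876, 1059, 1242, 1425, 1608, 1791, 1974, 2157

Selection 1: 2227
Selection 2: 2227 + 183 = 2410 → 2410 − 2266 = 144
Selection 3: 144 + 183 = 327
Selection 4: 327 + 183 = 510
Selection 5: 510 + 183 = 693
Selection 6: 693 + 183 = 876
Selection 7: 876 + 183 = 1059
Selection 8: 1059 + 183 = 1242
Selection 9: 1242 + 183 = 1425
Selection 10: 1425 + 183 = 1608
Selection 11: 1608 + 183 = 1791
Selection 12: 1791 + 183 = 1974
Selection 13: 1974 + 183 = 2157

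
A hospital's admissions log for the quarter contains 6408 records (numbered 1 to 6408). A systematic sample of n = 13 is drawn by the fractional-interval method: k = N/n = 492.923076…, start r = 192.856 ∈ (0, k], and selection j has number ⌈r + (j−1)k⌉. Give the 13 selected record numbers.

j=1: r + 0k = 192.856 → ⌈·⌉ = 193
j=2: r + 1k = 685.779076… → ⌈·⌉ = 686
j=3: r + 2k = 1178.702153… → ⌈·⌉ = 1179
j=4: r + 3k = 1671.625230… → ⌈·⌉ = 1672
j=5: r + 4k = 2164.548307… → ⌈·⌉ = 2165
j=6: r + 5k = 2657.471384… → ⌈·⌉ = 2658
j=7: r + 6k = 3150.394461… → ⌈·⌉ = 3151
j=8: r + 7k = 3643.317538… → ⌈·⌉ = 3644
j=9: r + 8k = 4136.240615… → ⌈·⌉ = 4137
j=10: r + 9k = 4629.163692… → ⌈·⌉ = 4630
j=11: r + 10k = 5122.086769… → ⌈·⌉ = 5123
j=12: r + 11k = 5615.009846… → ⌈·⌉ = 5616
j=13: r + 12k = 6107.932923… → ⌈·⌉ = 6108

193, 686, 1179, 1672, 2165, 2658, 3151, 3644, 4137, 4630, 5123, 5616, 6108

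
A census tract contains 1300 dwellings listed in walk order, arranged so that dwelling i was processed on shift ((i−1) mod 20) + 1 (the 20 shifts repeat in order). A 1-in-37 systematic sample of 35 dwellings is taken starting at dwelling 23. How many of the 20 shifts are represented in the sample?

20

Consecutive selections differ by k = 37, so their shift numbers differ by 37 mod 20 = 17.
gcd(37, 20) = 1, so the sample visits 20/1 = 20 distinct residues mod 20.
Start 23 is shift 3; the shifts hit are 1, 2, 3, 4, 5, 6, 7, 8, 9, 10, 11, 12, 13, 14, 15, 16, 17, 18, 19, 20.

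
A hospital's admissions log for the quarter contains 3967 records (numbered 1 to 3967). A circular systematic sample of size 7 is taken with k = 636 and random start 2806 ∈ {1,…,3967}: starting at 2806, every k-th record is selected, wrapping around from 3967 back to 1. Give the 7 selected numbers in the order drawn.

Selection 1: 2806
Selection 2: 2806 + 636 = 3442
Selection 3: 3442 + 636 = 4078 → 4078 − 3967 = 111
Selection 4: 111 + 636 = 747
Selection 5: 747 + 636 = 1383
Selection 6: 1383 + 636 = 2019
Selection 7: 2019 + 636 = 2655

2806, 3442, 111, 747, 1383, 2019, 2655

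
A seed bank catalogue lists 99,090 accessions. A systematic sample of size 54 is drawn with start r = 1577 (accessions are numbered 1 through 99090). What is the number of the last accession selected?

k = 99090/54 = 1835
54th selection = r + (54−1)·k = 1577 + 53×1835 = 1577 + 97255 = 98832

98832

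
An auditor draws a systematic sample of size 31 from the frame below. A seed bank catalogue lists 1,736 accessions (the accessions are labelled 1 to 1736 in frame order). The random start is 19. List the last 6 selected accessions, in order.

1419, 1475, 1531, 1587, 1643, 1699

k = N/n = 1736/31 = 56
26th selection = 19 + 25×56 = 1419
27th: 1419 + 56 = 1475
28th: 1475 + 56 = 1531
29th: 1531 + 56 = 1587
30th: 1587 + 56 = 1643
31st: 1643 + 56 = 1699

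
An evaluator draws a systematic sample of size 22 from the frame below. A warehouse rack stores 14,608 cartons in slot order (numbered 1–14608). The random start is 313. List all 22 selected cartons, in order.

313, 977, 1641, 2305, 2969, 3633, 4297, 4961, 5625, 6289, 6953, 7617, 8281, 8945, 9609, 10273, 10937, 11601, 12265, 12929, 13593, 14257

k = N/n = 14608/22 = 664
carton 1: 313
carton 2: 313 + 664 = 977
carton 3: 977 + 664 = 1641
carton 4: 1641 + 664 = 2305
carton 5: 2305 + 664 = 2969
carton 6: 2969 + 664 = 3633
carton 7: 3633 + 664 = 4297
carton 8: 4297 + 664 = 4961
carton 9: 4961 + 664 = 5625
carton 10: 5625 + 664 = 6289
carton 11: 6289 + 664 = 6953
carton 12: 6953 + 664 = 7617
carton 13: 7617 + 664 = 8281
carton 14: 8281 + 664 = 8945
carton 15: 8945 + 664 = 9609
carton 16: 9609 + 664 = 10273
carton 17: 10273 + 664 = 10937
carton 18: 10937 + 664 = 11601
carton 19: 11601 + 664 = 12265
carton 20: 12265 + 664 = 12929
carton 21: 12929 + 664 = 13593
carton 22: 13593 + 664 = 14257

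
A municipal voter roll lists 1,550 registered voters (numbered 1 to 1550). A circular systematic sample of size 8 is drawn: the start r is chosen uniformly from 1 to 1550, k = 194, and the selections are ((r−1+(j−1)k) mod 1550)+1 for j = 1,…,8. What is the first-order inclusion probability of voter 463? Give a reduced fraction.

For each position j, as r ranges over 1…1550 the j-th selection hits every voter exactly once, so voter 463 is selected for exactly 8 of the 1550 starts.
Inclusion probability = 8/1550 = 4/775.

4/775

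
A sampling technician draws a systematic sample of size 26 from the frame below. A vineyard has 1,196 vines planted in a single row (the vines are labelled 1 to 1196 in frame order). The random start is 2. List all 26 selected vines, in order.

2, 48, 94, 140, 186, 232, 278, 324, 370, 416, 462, 508, 554, 600, 646, 692, 738, 784, 830, 876, 922, 968, 1014, 1060, 1106, 1152

k = N/n = 1196/26 = 46
vine 1: 2
vine 2: 2 + 46 = 48
vine 3: 48 + 46 = 94
vine 4: 94 + 46 = 140
vine 5: 140 + 46 = 186
vine 6: 186 + 46 = 232
vine 7: 232 + 46 = 278
vine 8: 278 + 46 = 324
vine 9: 324 + 46 = 370
vine 10: 370 + 46 = 416
vine 11: 416 + 46 = 462
vine 12: 462 + 46 = 508
vine 13: 508 + 46 = 554
vine 14: 554 + 46 = 600
vine 15: 600 + 46 = 646
vine 16: 646 + 46 = 692
vine 17: 692 + 46 = 738
vine 18: 738 + 46 = 784
vine 19: 784 + 46 = 830
vine 20: 830 + 46 = 876
vine 21: 876 + 46 = 922
vine 22: 922 + 46 = 968
vine 23: 968 + 46 = 1014
vine 24: 1014 + 46 = 1060
vine 25: 1060 + 46 = 1106
vine 26: 1106 + 46 = 1152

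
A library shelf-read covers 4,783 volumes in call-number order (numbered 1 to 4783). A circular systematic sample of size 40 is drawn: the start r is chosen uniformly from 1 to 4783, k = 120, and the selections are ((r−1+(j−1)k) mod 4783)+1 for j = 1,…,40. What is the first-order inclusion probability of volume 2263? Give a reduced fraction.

For each position j, as r ranges over 1…4783 the j-th selection hits every volume exactly once, so volume 2263 is selected for exactly 40 of the 4783 starts.
Inclusion probability = 40/4783.

40/4783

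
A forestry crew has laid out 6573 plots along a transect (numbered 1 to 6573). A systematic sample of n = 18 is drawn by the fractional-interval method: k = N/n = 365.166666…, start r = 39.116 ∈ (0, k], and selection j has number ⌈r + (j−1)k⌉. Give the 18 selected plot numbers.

40, 405, 770, 1135, 1500, 1865, 2231, 2596, 2961, 3326, 3691, 4056, 4422, 4787, 5152, 5517, 5882, 6247

j=1: r + 0k = 39.116 → ⌈·⌉ = 40
j=2: r + 1k = 404.282666… → ⌈·⌉ = 405
j=3: r + 2k = 769.449333… → ⌈·⌉ = 770
j=4: r + 3k = 1134.616 → ⌈·⌉ = 1135
j=5: r + 4k = 1499.782666… → ⌈·⌉ = 1500
j=6: r + 5k = 1864.949333… → ⌈·⌉ = 1865
j=7: r + 6k = 2230.116 → ⌈·⌉ = 2231
j=8: r + 7k = 2595.282666… → ⌈·⌉ = 2596
j=9: r + 8k = 2960.449333… → ⌈·⌉ = 2961
j=10: r + 9k = 3325.616 → ⌈·⌉ = 3326
j=11: r + 10k = 3690.782666… → ⌈·⌉ = 3691
j=12: r + 11k = 4055.949333… → ⌈·⌉ = 4056
j=13: r + 12k = 4421.116 → ⌈·⌉ = 4422
j=14: r + 13k = 4786.282666… → ⌈·⌉ = 4787
j=15: r + 14k = 5151.449333… → ⌈·⌉ = 5152
j=16: r + 15k = 5516.616 → ⌈·⌉ = 5517
j=17: r + 16k = 5881.782666… → ⌈·⌉ = 5882
j=18: r + 17k = 6246.949333… → ⌈·⌉ = 6247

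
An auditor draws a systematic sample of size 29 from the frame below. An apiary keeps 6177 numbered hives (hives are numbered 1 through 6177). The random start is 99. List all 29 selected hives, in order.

k = N/n = 6177/29 = 213
hive 1: 99
hive 2: 99 + 213 = 312
hive 3: 312 + 213 = 525
hive 4: 525 + 213 = 738
hive 5: 738 + 213 = 951
hive 6: 951 + 213 = 1164
hive 7: 1164 + 213 = 1377
hive 8: 1377 + 213 = 1590
hive 9: 1590 + 213 = 1803
hive 10: 1803 + 213 = 2016
hive 11: 2016 + 213 = 2229
hive 12: 2229 + 213 = 2442
hive 13: 2442 + 213 = 2655
hive 14: 2655 + 213 = 2868
hive 15: 2868 + 213 = 3081
hive 16: 3081 + 213 = 3294
hive 17: 3294 + 213 = 3507
hive 18: 3507 + 213 = 3720
hive 19: 3720 + 213 = 3933
hive 20: 3933 + 213 = 4146
hive 21: 4146 + 213 = 4359
hive 22: 4359 + 213 = 4572
hive 23: 4572 + 213 = 4785
hive 24: 4785 + 213 = 4998
hive 25: 4998 + 213 = 5211
hive 26: 5211 + 213 = 5424
hive 27: 5424 + 213 = 5637
hive 28: 5637 + 213 = 5850
hive 29: 5850 + 213 = 6063

99, 312, 525, 738, 951, 1164, 1377, 1590, 1803, 2016, 2229, 2442, 2655, 2868, 3081, 3294, 3507, 3720, 3933, 4146, 4359, 4572, 4785, 4998, 5211, 5424, 5637, 5850, 6063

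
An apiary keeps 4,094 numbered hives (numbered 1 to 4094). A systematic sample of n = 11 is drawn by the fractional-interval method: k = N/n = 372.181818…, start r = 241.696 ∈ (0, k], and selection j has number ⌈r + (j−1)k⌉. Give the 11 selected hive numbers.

242, 614, 987, 1359, 1731, 2103, 2475, 2847, 3220, 3592, 3964

j=1: r + 0k = 241.696 → ⌈·⌉ = 242
j=2: r + 1k = 613.877818… → ⌈·⌉ = 614
j=3: r + 2k = 986.059636… → ⌈·⌉ = 987
j=4: r + 3k = 1358.241454… → ⌈·⌉ = 1359
j=5: r + 4k = 1730.423272… → ⌈·⌉ = 1731
j=6: r + 5k = 2102.605090… → ⌈·⌉ = 2103
j=7: r + 6k = 2474.786909… → ⌈·⌉ = 2475
j=8: r + 7k = 2846.968727… → ⌈·⌉ = 2847
j=9: r + 8k = 3219.150545… → ⌈·⌉ = 3220
j=10: r + 9k = 3591.332363… → ⌈·⌉ = 3592
j=11: r + 10k = 3963.514181… → ⌈·⌉ = 3964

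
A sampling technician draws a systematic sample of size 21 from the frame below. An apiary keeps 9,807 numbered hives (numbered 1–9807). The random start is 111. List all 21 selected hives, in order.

k = N/n = 9807/21 = 467
hive 1: 111
hive 2: 111 + 467 = 578
hive 3: 578 + 467 = 1045
hive 4: 1045 + 467 = 1512
hive 5: 1512 + 467 = 1979
hive 6: 1979 + 467 = 2446
hive 7: 2446 + 467 = 2913
hive 8: 2913 + 467 = 3380
hive 9: 3380 + 467 = 3847
hive 10: 3847 + 467 = 4314
hive 11: 4314 + 467 = 4781
hive 12: 4781 + 467 = 5248
hive 13: 5248 + 467 = 5715
hive 14: 5715 + 467 = 6182
hive 15: 6182 + 467 = 6649
hive 16: 6649 + 467 = 7116
hive 17: 7116 + 467 = 7583
hive 18: 7583 + 467 = 8050
hive 19: 8050 + 467 = 8517
hive 20: 8517 + 467 = 8984
hive 21: 8984 + 467 = 9451

111, 578, 1045, 1512, 1979, 2446, 2913, 3380, 3847, 4314, 4781, 5248, 5715, 6182, 6649, 7116, 7583, 8050, 8517, 8984, 9451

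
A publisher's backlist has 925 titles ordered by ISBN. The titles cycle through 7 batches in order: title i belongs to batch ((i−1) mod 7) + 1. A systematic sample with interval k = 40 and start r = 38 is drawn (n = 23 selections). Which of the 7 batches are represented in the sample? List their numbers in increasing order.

Consecutive selections differ by k = 40, so their batch numbers differ by 40 mod 7 = 5.
gcd(40, 7) = 1, so the sample visits 7/1 = 7 distinct residues mod 7.
Start 38 is batch 3; the batches hit are 1, 2, 3, 4, 5, 6, 7.

1, 2, 3, 4, 5, 6, 7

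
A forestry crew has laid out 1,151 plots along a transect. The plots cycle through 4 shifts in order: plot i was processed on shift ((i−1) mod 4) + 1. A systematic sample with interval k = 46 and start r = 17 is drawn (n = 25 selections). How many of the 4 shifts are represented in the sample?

Consecutive selections differ by k = 46, so their shift numbers differ by 46 mod 4 = 2.
gcd(46, 4) = 2, so the sample visits 4/2 = 2 distinct residues mod 4.
Start 17 is shift 1; the shifts hit are 1, 3.

2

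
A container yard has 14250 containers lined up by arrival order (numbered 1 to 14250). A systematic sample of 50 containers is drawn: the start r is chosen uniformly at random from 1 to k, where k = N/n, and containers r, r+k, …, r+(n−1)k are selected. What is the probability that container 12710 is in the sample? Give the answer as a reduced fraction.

k = 14250/50 = 285.
Container 12710 is selected iff r ≡ 12710 (mod 285); exactly one such r in {1,…,285}.
Inclusion probability = 1/285.

1/285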